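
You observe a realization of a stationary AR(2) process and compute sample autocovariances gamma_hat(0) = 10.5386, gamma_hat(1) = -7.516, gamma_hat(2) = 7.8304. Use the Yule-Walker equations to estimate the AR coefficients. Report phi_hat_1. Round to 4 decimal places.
\hat\phi_{1} = -0.3730

The Yule-Walker equations for an AR(p) process read, in matrix form,
  Gamma_p phi = r_p,   with   (Gamma_p)_{ij} = gamma(|i - j|),
                       (r_p)_i = gamma(i),   i,j = 1..p.
Substitute the sample gammas (Toeplitz matrix and right-hand side of size 2):
  Gamma_p = [[10.5386, -7.516], [-7.516, 10.5386]]
  r_p     = [-7.516, 7.8304]
Written out:
  10.5386 phi_1 - 7.516 phi_2 = -7.516
  -7.516 phi_1 + 10.5386 phi_2 = 7.8304
Solve by Cramer's rule:
  det = gamma(0)^2 - gamma(1)^2 = (10.5386)^2 - (-7.516)^2 = 111.06208996 - 56.490256 = 54.57183396
  phi_hat_1 = [gamma(1) gamma(0) - gamma(1) gamma(2)] / det = [(-7.516)(10.5386) - (-7.516)(7.8304)] / 54.57183396 = -20.3548312 / 54.57183396 = -0.373
  phi_hat_2 = [gamma(0) gamma(2) - gamma(1)^2] / det = [(10.5386)(7.8304) - (-7.516)^2] / 54.57183396 = 26.03119744 / 54.57183396 = 0.477
So phi_hat = [-0.3730, 0.4770].
Therefore phi_hat_1 = -0.3730.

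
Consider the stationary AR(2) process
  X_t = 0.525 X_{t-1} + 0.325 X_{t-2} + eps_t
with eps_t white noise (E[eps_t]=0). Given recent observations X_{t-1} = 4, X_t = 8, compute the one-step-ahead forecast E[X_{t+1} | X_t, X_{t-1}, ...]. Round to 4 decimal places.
E[X_{t+1} \mid \mathcal F_t] = 5.5000

For an AR(p) model X_t = c + sum_i phi_i X_{t-i} + eps_t, the
one-step-ahead conditional mean is
  E[X_{t+1} | X_t, ...] = c + sum_i phi_i X_{t+1-i}.
Substitute known values:
  E[X_{t+1} | ...] = (0.525) * (8) + (0.325) * (4)
                   = 5.5000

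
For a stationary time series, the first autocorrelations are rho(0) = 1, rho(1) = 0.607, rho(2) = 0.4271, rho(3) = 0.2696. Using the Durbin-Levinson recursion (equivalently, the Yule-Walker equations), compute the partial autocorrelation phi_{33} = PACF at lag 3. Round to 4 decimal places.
\phi_{33} = -0.0350

The PACF at lag k is phi_{kk}, the last component of the solution
to the Yule-Walker system G_k phi = r_k where
  (G_k)_{ij} = rho(|i - j|), (r_k)_i = rho(i), i,j = 1..k.
Equivalently, Durbin-Levinson gives phi_{kk} iteratively:
  phi_{11} = rho(1)
  phi_{kk} = [rho(k) - sum_{j=1..k-1} phi_{k-1,j} rho(k-j)]
            / [1 - sum_{j=1..k-1} phi_{k-1,j} rho(j)],
  phi_{k,j} = phi_{k-1,j} - phi_{kk} phi_{k-1,k-j},  j = 1..k-1.
Step k = 1:
  phi_11 = rho(1) = 0.607.
Step k = 2:
  phi_22 = [rho(2) - phi_11 rho(1)] / [1 - phi_11 rho(1)] = [0.4271 - (0.607)(0.607)] / [1 - (0.607)(0.607)]
         = 0.058651 / 0.631551 = 0.092868.
  Update: phi_21 = phi_11 - phi_22 phi_11 = 0.607 - (0.092868)(0.607) = 0.550629.
Step k = 3:
  phi_33 = [rho(3) - phi_21 rho(2) - phi_22 rho(1)] / [1 - phi_21 rho(1) - phi_22 rho(2)]
    numerator   = 0.2696 - (0.550629)(0.4271) - (0.092868)(0.607) = -0.02194464
    denominator = 1 - (0.550629)(0.607) - (0.092868)(0.4271) = 0.62610419
  phi_33 = -0.02194464 / 0.62610419 = -0.035.
Therefore phi_{33} = -0.0350.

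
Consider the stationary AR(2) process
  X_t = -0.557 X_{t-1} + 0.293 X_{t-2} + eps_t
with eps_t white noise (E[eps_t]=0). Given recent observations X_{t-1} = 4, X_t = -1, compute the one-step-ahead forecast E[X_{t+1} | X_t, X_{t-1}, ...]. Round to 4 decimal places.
E[X_{t+1} \mid \mathcal F_t] = 1.7290

For an AR(p) model X_t = c + sum_i phi_i X_{t-i} + eps_t, the
one-step-ahead conditional mean is
  E[X_{t+1} | X_t, ...] = c + sum_i phi_i X_{t+1-i}.
Substitute known values:
  E[X_{t+1} | ...] = (-0.557) * (-1) + (0.293) * (4)
                   = 1.7290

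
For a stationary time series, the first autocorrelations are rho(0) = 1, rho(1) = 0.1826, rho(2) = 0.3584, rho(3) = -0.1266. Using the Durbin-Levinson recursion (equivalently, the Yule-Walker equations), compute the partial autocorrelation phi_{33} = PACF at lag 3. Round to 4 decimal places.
\phi_{33} = -0.2699

The PACF at lag k is phi_{kk}, the last component of the solution
to the Yule-Walker system G_k phi = r_k where
  (G_k)_{ij} = rho(|i - j|), (r_k)_i = rho(i), i,j = 1..k.
Equivalently, Durbin-Levinson gives phi_{kk} iteratively:
  phi_{11} = rho(1)
  phi_{kk} = [rho(k) - sum_{j=1..k-1} phi_{k-1,j} rho(k-j)]
            / [1 - sum_{j=1..k-1} phi_{k-1,j} rho(j)],
  phi_{k,j} = phi_{k-1,j} - phi_{kk} phi_{k-1,k-j},  j = 1..k-1.
Step k = 1:
  phi_11 = rho(1) = 0.1826.
Step k = 2:
  phi_22 = [rho(2) - phi_11 rho(1)] / [1 - phi_11 rho(1)] = [0.3584 - (0.1826)(0.1826)] / [1 - (0.1826)(0.1826)]
         = 0.32505724 / 0.96665724 = 0.336269.
  Update: phi_21 = phi_11 - phi_22 phi_11 = 0.1826 - (0.336269)(0.1826) = 0.121197.
Step k = 3:
  phi_33 = [rho(3) - phi_21 rho(2) - phi_22 rho(1)] / [1 - phi_21 rho(1) - phi_22 rho(2)]
    numerator   = -0.1266 - (0.121197)(0.3584) - (0.336269)(0.1826) = -0.23143987
    denominator = 1 - (0.121197)(0.1826) - (0.336269)(0.3584) = 0.85735044
  phi_33 = -0.23143987 / 0.85735044 = -0.2699.
Therefore phi_{33} = -0.2699.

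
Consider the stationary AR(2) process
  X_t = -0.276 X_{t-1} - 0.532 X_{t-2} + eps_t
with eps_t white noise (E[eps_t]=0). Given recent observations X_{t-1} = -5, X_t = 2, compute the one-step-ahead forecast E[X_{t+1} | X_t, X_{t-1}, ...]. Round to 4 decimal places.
E[X_{t+1} \mid \mathcal F_t] = 2.1080

For an AR(p) model X_t = c + sum_i phi_i X_{t-i} + eps_t, the
one-step-ahead conditional mean is
  E[X_{t+1} | X_t, ...] = c + sum_i phi_i X_{t+1-i}.
Substitute known values:
  E[X_{t+1} | ...] = (-0.276) * (2) + (-0.532) * (-5)
                   = 2.1080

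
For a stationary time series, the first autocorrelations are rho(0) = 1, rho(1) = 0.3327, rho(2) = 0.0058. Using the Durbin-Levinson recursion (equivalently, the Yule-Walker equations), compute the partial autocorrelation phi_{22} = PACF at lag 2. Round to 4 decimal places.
\phi_{22} = -0.1179

The PACF at lag k is phi_{kk}, the last component of the solution
to the Yule-Walker system G_k phi = r_k where
  (G_k)_{ij} = rho(|i - j|), (r_k)_i = rho(i), i,j = 1..k.
Equivalently, Durbin-Levinson gives phi_{kk} iteratively:
  phi_{11} = rho(1)
  phi_{kk} = [rho(k) - sum_{j=1..k-1} phi_{k-1,j} rho(k-j)]
            / [1 - sum_{j=1..k-1} phi_{k-1,j} rho(j)],
  phi_{k,j} = phi_{k-1,j} - phi_{kk} phi_{k-1,k-j},  j = 1..k-1.
Step k = 1:
  phi_11 = rho(1) = 0.3327.
Step k = 2:
  phi_22 = [rho(2) - phi_11 rho(1)] / [1 - phi_11 rho(1)] = [0.0058 - (0.3327)(0.3327)] / [1 - (0.3327)(0.3327)]
         = -0.10488929 / 0.88931071 = -0.1179.
Therefore phi_{22} = -0.1179.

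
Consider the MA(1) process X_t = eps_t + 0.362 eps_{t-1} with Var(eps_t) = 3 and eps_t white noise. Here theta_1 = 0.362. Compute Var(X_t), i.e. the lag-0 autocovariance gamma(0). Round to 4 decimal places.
\gamma(0) = 3.3931

For an MA(q) process X_t = eps_t + sum_i theta_i eps_{t-i} with
Var(eps_t) = sigma^2, the variance is
  gamma(0) = sigma^2 * (1 + sum_i theta_i^2).
  sum_i theta_i^2 = (0.362)^2 = 0.131044.
  gamma(0) = 3 * (1 + 0.131044) = 3 * 1.131044 = 3.393132, which rounds to 3.3931.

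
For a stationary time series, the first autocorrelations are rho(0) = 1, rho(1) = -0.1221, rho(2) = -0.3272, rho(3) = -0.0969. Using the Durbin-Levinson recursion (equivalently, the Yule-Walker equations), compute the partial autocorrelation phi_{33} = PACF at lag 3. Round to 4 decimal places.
\phi_{33} = -0.2229

The PACF at lag k is phi_{kk}, the last component of the solution
to the Yule-Walker system G_k phi = r_k where
  (G_k)_{ij} = rho(|i - j|), (r_k)_i = rho(i), i,j = 1..k.
Equivalently, Durbin-Levinson gives phi_{kk} iteratively:
  phi_{11} = rho(1)
  phi_{kk} = [rho(k) - sum_{j=1..k-1} phi_{k-1,j} rho(k-j)]
            / [1 - sum_{j=1..k-1} phi_{k-1,j} rho(j)],
  phi_{k,j} = phi_{k-1,j} - phi_{kk} phi_{k-1,k-j},  j = 1..k-1.
Step k = 1:
  phi_11 = rho(1) = -0.1221.
Step k = 2:
  phi_22 = [rho(2) - phi_11 rho(1)] / [1 - phi_11 rho(1)] = [-0.3272 - (-0.1221)(-0.1221)] / [1 - (-0.1221)(-0.1221)]
         = -0.34210841 / 0.98509159 = -0.347286.
  Update: phi_21 = phi_11 - phi_22 phi_11 = -0.1221 - (-0.347286)(-0.1221) = -0.164504.
Step k = 3:
  phi_33 = [rho(3) - phi_21 rho(2) - phi_22 rho(1)] / [1 - phi_21 rho(1) - phi_22 rho(2)]
    numerator   = -0.0969 - (-0.164504)(-0.3272) - (-0.347286)(-0.1221) = -0.19312919
    denominator = 1 - (-0.164504)(-0.1221) - (-0.347286)(-0.3272) = 0.86628217
  phi_33 = -0.19312919 / 0.86628217 = -0.2229.
Therefore phi_{33} = -0.2229.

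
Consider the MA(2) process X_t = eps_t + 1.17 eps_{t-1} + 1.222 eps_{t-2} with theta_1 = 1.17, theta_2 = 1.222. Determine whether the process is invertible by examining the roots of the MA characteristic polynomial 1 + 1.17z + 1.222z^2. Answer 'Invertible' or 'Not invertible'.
\text{Not invertible}

The MA(q) characteristic polynomial is P(z) = 1 + 1.17z + 1.222z^2.
Invertibility requires all roots to lie outside the unit circle, i.e. |z| > 1 for every root.
Set 1 + (1.17) z + (1.222) z^2 = 0, i.e. a z^2 + b z + c = 0 with a = 1.222, b = 1.17, c = 1.
Discriminant D = b^2 - 4ac = (1.17)^2 - 4*(1.222)*1 = 1.3689 - (4.888) = -3.5191.
D < 0, so the roots are the complex-conjugate pair z = (-b +/- i sqrt(-D)) / (2a) = -0.4787 +/- 0.7676i.
For a conjugate pair |z|^2 = z * conj(z) = (product of roots) = c/a = 1/(1.222) = 0.818331, so |z| = sqrt(0.818331) = 0.9046 for both roots.
Moduli of all roots: 0.9046, 0.9046.
All moduli strictly greater than 1? No.
Verdict: Not invertible.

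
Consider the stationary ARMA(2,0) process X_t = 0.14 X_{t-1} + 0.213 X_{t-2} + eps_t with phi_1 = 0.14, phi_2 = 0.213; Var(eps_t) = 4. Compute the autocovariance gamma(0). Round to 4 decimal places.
\gamma(0) = 4.3270

Multiply the model equation by X_{t-k} and take expectations. With theta_0 = psi_0 = 1 and psi_j the MA(infinity) weights, this gives
  gamma(k) - sum_i phi_i gamma(k-i) = c_k,
  c_k = sigma^2 * sum_{j=k..q} theta_j psi_{j-k}   (c_k = 0 for k > q),
using gamma(-m) = gamma(m).
Pure AR (q = 0): c_0 = sigma^2 = 4, c_k = 0 for k >= 1.
Equations for k = 0, 1, 2 (AR order 2, c_2 = 0):
  (E0) gamma(0) = phi_1 gamma(1) + phi_2 gamma(2) + c_0
  (E1) gamma(1) = phi_1 gamma(0) + phi_2 gamma(1) + c_1
  (E2) gamma(2) = phi_1 gamma(1) + phi_2 gamma(0)
From (E1): gamma(1) = A gamma(0) + B with
  A = phi_1 / (1 - phi_2) = 0.14 / 0.787 = 0.177891,   B = c_1 / (1 - phi_2) = 0 / 0.787 = 0.
Insert (E2) into (E0): gamma(0) (1 - phi_2^2) = phi_1 (1 + phi_2) gamma(1) + c_0.
  phi_1 (1 + phi_2) = (0.14)(1.213) = 0.16982,   1 - phi_2^2 = 0.954631.
Replace gamma(1) by A gamma(0) + B and collect gamma(0):
  gamma(0) [0.954631 - (0.16982)(0.177891)] = c_0 = 4
  gamma(0) * 0.924422 = 4
  gamma(0) = 4 / 0.924422 = 4.32703.
Therefore gamma(0) = 4.3270 (to 4 decimal places).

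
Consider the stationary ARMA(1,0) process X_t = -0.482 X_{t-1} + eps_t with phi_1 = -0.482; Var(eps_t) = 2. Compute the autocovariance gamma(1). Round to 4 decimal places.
\gamma(1) = -1.2557

Multiply the model equation by X_{t-k} and take expectations. With theta_0 = psi_0 = 1 and psi_j the MA(infinity) weights, this gives
  gamma(k) - sum_i phi_i gamma(k-i) = c_k,
  c_k = sigma^2 * sum_{j=k..q} theta_j psi_{j-k}   (c_k = 0 for k > q),
using gamma(-m) = gamma(m).
Pure AR (q = 0): c_0 = sigma^2 = 2, c_k = 0 for k >= 1.
Equations for k = 0 and k = 1 (AR order 1):
  gamma(0) = phi_1 gamma(1) + c_0
  gamma(1) = phi_1 gamma(0) + c_1
Substituting the second into the first: gamma(0) (1 - phi_1^2) = c_0 + phi_1 c_1, so
  gamma(0) = c_0 / (1 - phi_1^2) = 2 / (1 - (-0.482)^2) = 2 / 0.767676 = 2.605266.
  gamma(1) = phi_1 gamma(0) = (-0.482)(2.605266) = -1.255738.
Therefore gamma(1) = -1.2557 (to 4 decimal places).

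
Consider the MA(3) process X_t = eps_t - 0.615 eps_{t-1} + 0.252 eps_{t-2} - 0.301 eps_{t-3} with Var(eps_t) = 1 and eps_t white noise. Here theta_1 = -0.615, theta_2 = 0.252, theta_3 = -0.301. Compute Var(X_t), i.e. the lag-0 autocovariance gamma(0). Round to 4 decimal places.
\gamma(0) = 1.5323

For an MA(q) process X_t = eps_t + sum_i theta_i eps_{t-i} with
Var(eps_t) = sigma^2, the variance is
  gamma(0) = sigma^2 * (1 + sum_i theta_i^2).
  sum_i theta_i^2 = (-0.615)^2 + (0.252)^2 + (-0.301)^2 = 0.378225 + 0.063504 + 0.090601 = 0.53233.
  gamma(0) = 1 * (1 + 0.53233) = 1 * 1.53233 = 1.53233, which rounds to 1.5323.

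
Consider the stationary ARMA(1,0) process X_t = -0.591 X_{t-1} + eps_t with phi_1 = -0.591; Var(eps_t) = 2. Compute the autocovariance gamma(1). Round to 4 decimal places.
\gamma(1) = -1.8165

Multiply the model equation by X_{t-k} and take expectations. With theta_0 = psi_0 = 1 and psi_j the MA(infinity) weights, this gives
  gamma(k) - sum_i phi_i gamma(k-i) = c_k,
  c_k = sigma^2 * sum_{j=k..q} theta_j psi_{j-k}   (c_k = 0 for k > q),
using gamma(-m) = gamma(m).
Pure AR (q = 0): c_0 = sigma^2 = 2, c_k = 0 for k >= 1.
Equations for k = 0 and k = 1 (AR order 1):
  gamma(0) = phi_1 gamma(1) + c_0
  gamma(1) = phi_1 gamma(0) + c_1
Substituting the second into the first: gamma(0) (1 - phi_1^2) = c_0 + phi_1 c_1, so
  gamma(0) = c_0 / (1 - phi_1^2) = 2 / (1 - (-0.591)^2) = 2 / 0.650719 = 3.073523.
  gamma(1) = phi_1 gamma(0) = (-0.591)(3.073523) = -1.816452.
Therefore gamma(1) = -1.8165 (to 4 decimal places).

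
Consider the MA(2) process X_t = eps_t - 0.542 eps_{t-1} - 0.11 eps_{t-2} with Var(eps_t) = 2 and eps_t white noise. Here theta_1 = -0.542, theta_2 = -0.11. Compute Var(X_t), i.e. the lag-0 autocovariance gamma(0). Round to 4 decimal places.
\gamma(0) = 2.6117

For an MA(q) process X_t = eps_t + sum_i theta_i eps_{t-i} with
Var(eps_t) = sigma^2, the variance is
  gamma(0) = sigma^2 * (1 + sum_i theta_i^2).
  sum_i theta_i^2 = (-0.542)^2 + (-0.11)^2 = 0.293764 + 0.0121 = 0.305864.
  gamma(0) = 2 * (1 + 0.305864) = 2 * 1.305864 = 2.611728, which rounds to 2.6117.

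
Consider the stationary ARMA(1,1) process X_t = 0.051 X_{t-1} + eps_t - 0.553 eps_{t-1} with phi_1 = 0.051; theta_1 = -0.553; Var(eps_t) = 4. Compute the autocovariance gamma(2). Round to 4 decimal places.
\gamma(2) = -0.0998

Multiply the model equation by X_{t-k} and take expectations. With theta_0 = psi_0 = 1 and psi_j the MA(infinity) weights, this gives
  gamma(k) - sum_i phi_i gamma(k-i) = c_k,
  c_k = sigma^2 * sum_{j=k..q} theta_j psi_{j-k}   (c_k = 0 for k > q),
using gamma(-m) = gamma(m).
psi-weights needed (psi_j = theta_j + sum_i phi_i psi_{j-i}):
  psi_1 = theta_1 + phi_1 = -0.553 + (0.051) = -0.502
Right-hand sides:
  c_0 = sigma^2 (1 + theta_1 psi_1) = 4 * (1 + (-0.553)(-0.502)) = 4 * 1.277606 = 5.110424
  c_1 = sigma^2 theta_1 = 4 * (-0.553) = -2.212
  c_2 = 0
Equations for k = 0 and k = 1 (AR order 1):
  gamma(0) = phi_1 gamma(1) + c_0
  gamma(1) = phi_1 gamma(0) + c_1
Substituting the second into the first: gamma(0) (1 - phi_1^2) = c_0 + phi_1 c_1, so
  gamma(0) = (c_0 + phi_1 c_1) / (1 - phi_1^2) = (5.110424 + (0.051)(-2.212)) / (1 - (0.051)^2) = 4.997612 / 0.997399 = 5.010645.
  gamma(1) = phi_1 gamma(0) + c_1 = (0.051)(5.010645) + (-2.212) = -1.956457.
For k = 2 (> q): gamma(2) = phi_1 gamma(1) = (0.051)(-1.956457) = -0.099779.
Therefore gamma(2) = -0.0998 (to 4 decimal places).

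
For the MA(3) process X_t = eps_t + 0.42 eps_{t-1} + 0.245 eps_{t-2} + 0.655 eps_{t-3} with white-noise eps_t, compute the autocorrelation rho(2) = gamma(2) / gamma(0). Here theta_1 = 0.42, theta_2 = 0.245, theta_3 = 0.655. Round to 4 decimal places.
\rho(2) = 0.3123

For an MA(q) process with theta_0 = 1, the autocovariance is
  gamma(k) = sigma^2 * sum_{i=0..q-k} theta_i * theta_{i+k},
and rho(k) = gamma(k) / gamma(0). Sigma^2 cancels.
  numerator   = (1)*(0.245) + (0.42)*(0.655) = 0.5201.
  denominator = (1)^2 + (0.42)^2 + (0.245)^2 + (0.655)^2 = 1.66545.
  rho(2) = 0.5201 / 1.66545 = 0.3123.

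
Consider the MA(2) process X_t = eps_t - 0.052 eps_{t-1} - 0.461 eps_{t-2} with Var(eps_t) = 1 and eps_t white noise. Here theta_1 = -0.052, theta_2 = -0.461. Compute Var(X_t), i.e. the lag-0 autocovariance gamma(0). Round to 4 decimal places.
\gamma(0) = 1.2152

For an MA(q) process X_t = eps_t + sum_i theta_i eps_{t-i} with
Var(eps_t) = sigma^2, the variance is
  gamma(0) = sigma^2 * (1 + sum_i theta_i^2).
  sum_i theta_i^2 = (-0.052)^2 + (-0.461)^2 = 0.002704 + 0.212521 = 0.215225.
  gamma(0) = 1 * (1 + 0.215225) = 1 * 1.215225 = 1.215225, which rounds to 1.2152.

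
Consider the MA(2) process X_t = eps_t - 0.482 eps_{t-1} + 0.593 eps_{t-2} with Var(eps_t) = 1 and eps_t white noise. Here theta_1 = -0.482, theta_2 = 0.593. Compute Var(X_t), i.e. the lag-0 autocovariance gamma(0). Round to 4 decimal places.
\gamma(0) = 1.5840

For an MA(q) process X_t = eps_t + sum_i theta_i eps_{t-i} with
Var(eps_t) = sigma^2, the variance is
  gamma(0) = sigma^2 * (1 + sum_i theta_i^2).
  sum_i theta_i^2 = (-0.482)^2 + (0.593)^2 = 0.232324 + 0.351649 = 0.583973.
  gamma(0) = 1 * (1 + 0.583973) = 1 * 1.583973 = 1.583973, which rounds to 1.5840.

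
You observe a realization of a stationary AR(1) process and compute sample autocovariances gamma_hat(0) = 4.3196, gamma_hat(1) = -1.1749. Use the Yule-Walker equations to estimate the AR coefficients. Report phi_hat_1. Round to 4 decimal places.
\hat\phi_{1} = -0.2720

The Yule-Walker equations for an AR(p) process read, in matrix form,
  Gamma_p phi = r_p,   with   (Gamma_p)_{ij} = gamma(|i - j|),
                       (r_p)_i = gamma(i),   i,j = 1..p.
Substitute the sample gammas (Toeplitz matrix and right-hand side of size 1):
  Gamma_p = [[4.3196]]
  r_p     = [-1.1749]
With p = 1 this is the single equation gamma(0) phi_1 = gamma(1):
  phi_hat_1 = gamma(1) / gamma(0) = -1.1749 / 4.3196 = -0.2720.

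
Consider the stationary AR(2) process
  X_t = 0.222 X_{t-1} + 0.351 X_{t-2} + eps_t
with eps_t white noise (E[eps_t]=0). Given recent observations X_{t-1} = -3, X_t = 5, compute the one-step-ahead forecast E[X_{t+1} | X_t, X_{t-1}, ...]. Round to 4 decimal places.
E[X_{t+1} \mid \mathcal F_t] = 0.0570

For an AR(p) model X_t = c + sum_i phi_i X_{t-i} + eps_t, the
one-step-ahead conditional mean is
  E[X_{t+1} | X_t, ...] = c + sum_i phi_i X_{t+1-i}.
Substitute known values:
  E[X_{t+1} | ...] = (0.222) * (5) + (0.351) * (-3)
                   = 0.0570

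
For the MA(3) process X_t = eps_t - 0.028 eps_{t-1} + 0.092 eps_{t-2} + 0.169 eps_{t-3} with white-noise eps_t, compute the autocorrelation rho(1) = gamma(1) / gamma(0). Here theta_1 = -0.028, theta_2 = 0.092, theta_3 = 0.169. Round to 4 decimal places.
\rho(1) = -0.0145

For an MA(q) process with theta_0 = 1, the autocovariance is
  gamma(k) = sigma^2 * sum_{i=0..q-k} theta_i * theta_{i+k},
and rho(k) = gamma(k) / gamma(0). Sigma^2 cancels.
  numerator   = (1)*(-0.028) + (-0.028)*(0.092) + (0.092)*(0.169) = -0.015028.
  denominator = (1)^2 + (-0.028)^2 + (0.092)^2 + (0.169)^2 = 1.037809.
  rho(1) = -0.015028 / 1.037809 = -0.0145.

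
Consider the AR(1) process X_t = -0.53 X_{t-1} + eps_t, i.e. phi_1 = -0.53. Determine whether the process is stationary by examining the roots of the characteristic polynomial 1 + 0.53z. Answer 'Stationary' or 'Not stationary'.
\text{Stationary}

The AR(p) characteristic polynomial is P(z) = 1 + 0.53z.
Stationarity requires all roots to lie outside the unit circle, i.e. |z| > 1 for every root.
This is linear in z: 1 + (0.53) z = 0  =>  z = -1/(0.53) = -1.886792,  |z| = 1.886792.
Moduli of all roots: 1.8868.
All moduli strictly greater than 1? Yes.
Verdict: Stationary.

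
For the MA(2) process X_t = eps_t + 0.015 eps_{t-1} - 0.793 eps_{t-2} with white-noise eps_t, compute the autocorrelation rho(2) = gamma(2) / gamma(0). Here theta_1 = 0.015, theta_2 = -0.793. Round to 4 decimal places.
\rho(2) = -0.4868

For an MA(q) process with theta_0 = 1, the autocovariance is
  gamma(k) = sigma^2 * sum_{i=0..q-k} theta_i * theta_{i+k},
and rho(k) = gamma(k) / gamma(0). Sigma^2 cancels.
  numerator   = (1)*(-0.793) = -0.793.
  denominator = (1)^2 + (0.015)^2 + (-0.793)^2 = 1.629074.
  rho(2) = -0.793 / 1.629074 = -0.4868.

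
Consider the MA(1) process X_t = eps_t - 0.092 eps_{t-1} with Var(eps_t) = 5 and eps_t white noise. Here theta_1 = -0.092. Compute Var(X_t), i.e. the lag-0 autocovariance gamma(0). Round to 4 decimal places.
\gamma(0) = 5.0423

For an MA(q) process X_t = eps_t + sum_i theta_i eps_{t-i} with
Var(eps_t) = sigma^2, the variance is
  gamma(0) = sigma^2 * (1 + sum_i theta_i^2).
  sum_i theta_i^2 = (-0.092)^2 = 0.008464.
  gamma(0) = 5 * (1 + 0.008464) = 5 * 1.008464 = 5.04232, which rounds to 5.0423.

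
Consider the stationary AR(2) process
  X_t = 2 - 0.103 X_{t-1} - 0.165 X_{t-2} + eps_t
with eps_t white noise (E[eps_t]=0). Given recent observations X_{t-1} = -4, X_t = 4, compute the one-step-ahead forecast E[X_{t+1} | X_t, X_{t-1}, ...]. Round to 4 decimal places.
E[X_{t+1} \mid \mathcal F_t] = 2.2480

For an AR(p) model X_t = c + sum_i phi_i X_{t-i} + eps_t, the
one-step-ahead conditional mean is
  E[X_{t+1} | X_t, ...] = c + sum_i phi_i X_{t+1-i}.
Substitute known values:
  E[X_{t+1} | ...] = 2 + (-0.103) * (4) + (-0.165) * (-4)
                   = 2.2480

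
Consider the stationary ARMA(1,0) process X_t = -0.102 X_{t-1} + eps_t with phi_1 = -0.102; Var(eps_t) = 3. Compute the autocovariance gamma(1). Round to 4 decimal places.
\gamma(1) = -0.3092

Multiply the model equation by X_{t-k} and take expectations. With theta_0 = psi_0 = 1 and psi_j the MA(infinity) weights, this gives
  gamma(k) - sum_i phi_i gamma(k-i) = c_k,
  c_k = sigma^2 * sum_{j=k..q} theta_j psi_{j-k}   (c_k = 0 for k > q),
using gamma(-m) = gamma(m).
Pure AR (q = 0): c_0 = sigma^2 = 3, c_k = 0 for k >= 1.
Equations for k = 0 and k = 1 (AR order 1):
  gamma(0) = phi_1 gamma(1) + c_0
  gamma(1) = phi_1 gamma(0) + c_1
Substituting the second into the first: gamma(0) (1 - phi_1^2) = c_0 + phi_1 c_1, so
  gamma(0) = c_0 / (1 - phi_1^2) = 3 / (1 - (-0.102)^2) = 3 / 0.989596 = 3.03154.
  gamma(1) = phi_1 gamma(0) = (-0.102)(3.03154) = -0.309217.
Therefore gamma(1) = -0.3092 (to 4 decimal places).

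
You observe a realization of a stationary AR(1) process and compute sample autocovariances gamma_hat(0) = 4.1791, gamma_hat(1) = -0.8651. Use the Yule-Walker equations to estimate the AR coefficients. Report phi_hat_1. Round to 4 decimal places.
\hat\phi_{1} = -0.2070

The Yule-Walker equations for an AR(p) process read, in matrix form,
  Gamma_p phi = r_p,   with   (Gamma_p)_{ij} = gamma(|i - j|),
                       (r_p)_i = gamma(i),   i,j = 1..p.
Substitute the sample gammas (Toeplitz matrix and right-hand side of size 1):
  Gamma_p = [[4.1791]]
  r_p     = [-0.8651]
With p = 1 this is the single equation gamma(0) phi_1 = gamma(1):
  phi_hat_1 = gamma(1) / gamma(0) = -0.8651 / 4.1791 = -0.2070.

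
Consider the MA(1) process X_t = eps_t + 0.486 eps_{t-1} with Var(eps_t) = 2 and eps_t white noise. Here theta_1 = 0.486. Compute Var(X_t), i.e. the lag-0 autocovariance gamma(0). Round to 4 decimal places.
\gamma(0) = 2.4724

For an MA(q) process X_t = eps_t + sum_i theta_i eps_{t-i} with
Var(eps_t) = sigma^2, the variance is
  gamma(0) = sigma^2 * (1 + sum_i theta_i^2).
  sum_i theta_i^2 = (0.486)^2 = 0.236196.
  gamma(0) = 2 * (1 + 0.236196) = 2 * 1.236196 = 2.472392, which rounds to 2.4724.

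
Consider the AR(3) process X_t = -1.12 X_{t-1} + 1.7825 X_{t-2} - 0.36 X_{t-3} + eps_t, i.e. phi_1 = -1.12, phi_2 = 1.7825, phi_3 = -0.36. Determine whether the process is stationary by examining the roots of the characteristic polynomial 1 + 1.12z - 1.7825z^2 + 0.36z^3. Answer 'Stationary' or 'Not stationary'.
\text{Not stationary}

The AR(p) characteristic polynomial is P(z) = 1 + 1.12z - 1.7825z^2 + 0.36z^3.
Stationarity requires all roots to lie outside the unit circle, i.e. |z| > 1 for every root.
Degree 3: look for a simple real root z0 first, then factor out (1 - z/z0) and solve the remaining quadratic.
Testing z0 = 4: P(4) = 1 + (1.12)(4) + (-1.7825)(4)^2 + (0.36)(4)^3
  = 1 + (4.48) + (-28.52) + (23.04) = 0.  So z_0 = 4 is a root, |z_0| = 4.
Divide out the factor (1 - 0.25 z) = (1 - z/z0) (since 1/z0 = 0.25):
  P(z) = (1 - 0.25 z)(1 + (1.37) z + (-1.44) z^2)
  [check: z-coef 1.37 - (0.25) = 1.12; z^2-coef -1.44 - (0.25)(1.37) = -1.7825; z^3-coef -(0.25)(-1.44) = 0.36.]
Remaining roots from the quadratic factor 1 + (1.37) z + (-1.44) z^2:
  Set 1 + (1.37) z + (-1.44) z^2 = 0, i.e. a z^2 + b z + c = 0 with a = -1.44, b = 1.37, c = 1.
  Discriminant D = b^2 - 4ac = (1.37)^2 - 4*(-1.44)*1 = 1.8769 - (-5.76) = 7.6369.
  D >= 0, so the roots are real: z = (-b +/- sqrt(D)) / (2a) = (-1.37 +/- 2.763494) / (-2.88).
    z_1 = (-1.37 + 2.763494) / (-2.88) = -0.4839,   |z_1| = 0.4839.
    z_2 = (-1.37 - 2.763494) / (-2.88) = 1.4352,   |z_2| = 1.4352.
Moduli of all roots: 4.0000, 0.4839, 1.4352.
All moduli strictly greater than 1? No.
Verdict: Not stationary.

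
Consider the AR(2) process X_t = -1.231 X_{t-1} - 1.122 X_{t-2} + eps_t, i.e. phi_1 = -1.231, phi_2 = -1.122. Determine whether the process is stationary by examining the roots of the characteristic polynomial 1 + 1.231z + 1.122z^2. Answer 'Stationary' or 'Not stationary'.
\text{Not stationary}

The AR(p) characteristic polynomial is P(z) = 1 + 1.231z + 1.122z^2.
Stationarity requires all roots to lie outside the unit circle, i.e. |z| > 1 for every root.
Set 1 + (1.231) z + (1.122) z^2 = 0, i.e. a z^2 + b z + c = 0 with a = 1.122, b = 1.231, c = 1.
Discriminant D = b^2 - 4ac = (1.231)^2 - 4*(1.122)*1 = 1.515361 - (4.488) = -2.972639.
D < 0, so the roots are the complex-conjugate pair z = (-b +/- i sqrt(-D)) / (2a) = -0.5486 +/- 0.7683i.
For a conjugate pair |z|^2 = z * conj(z) = (product of roots) = c/a = 1/(1.122) = 0.891266, so |z| = sqrt(0.891266) = 0.9441 for both roots.
Moduli of all roots: 0.9441, 0.9441.
All moduli strictly greater than 1? No.
Verdict: Not stationary.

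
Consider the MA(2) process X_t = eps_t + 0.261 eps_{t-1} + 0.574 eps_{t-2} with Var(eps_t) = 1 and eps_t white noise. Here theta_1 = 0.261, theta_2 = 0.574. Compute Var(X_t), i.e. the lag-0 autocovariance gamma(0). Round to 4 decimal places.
\gamma(0) = 1.3976

For an MA(q) process X_t = eps_t + sum_i theta_i eps_{t-i} with
Var(eps_t) = sigma^2, the variance is
  gamma(0) = sigma^2 * (1 + sum_i theta_i^2).
  sum_i theta_i^2 = (0.261)^2 + (0.574)^2 = 0.068121 + 0.329476 = 0.397597.
  gamma(0) = 1 * (1 + 0.397597) = 1 * 1.397597 = 1.397597, which rounds to 1.3976.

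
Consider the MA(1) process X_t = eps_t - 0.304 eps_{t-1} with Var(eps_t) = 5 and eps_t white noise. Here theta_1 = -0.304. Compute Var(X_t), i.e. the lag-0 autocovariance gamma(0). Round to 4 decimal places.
\gamma(0) = 5.4621

For an MA(q) process X_t = eps_t + sum_i theta_i eps_{t-i} with
Var(eps_t) = sigma^2, the variance is
  gamma(0) = sigma^2 * (1 + sum_i theta_i^2).
  sum_i theta_i^2 = (-0.304)^2 = 0.092416.
  gamma(0) = 5 * (1 + 0.092416) = 5 * 1.092416 = 5.46208, which rounds to 5.4621.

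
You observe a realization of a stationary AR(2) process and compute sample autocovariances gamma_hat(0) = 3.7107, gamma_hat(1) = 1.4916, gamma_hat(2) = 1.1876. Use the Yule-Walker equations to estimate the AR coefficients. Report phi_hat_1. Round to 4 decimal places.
\hat\phi_{1} = 0.3260

The Yule-Walker equations for an AR(p) process read, in matrix form,
  Gamma_p phi = r_p,   with   (Gamma_p)_{ij} = gamma(|i - j|),
                       (r_p)_i = gamma(i),   i,j = 1..p.
Substitute the sample gammas (Toeplitz matrix and right-hand side of size 2):
  Gamma_p = [[3.7107, 1.4916], [1.4916, 3.7107]]
  r_p     = [1.4916, 1.1876]
Written out:
  3.7107 phi_1 + 1.4916 phi_2 = 1.4916
  1.4916 phi_1 + 3.7107 phi_2 = 1.1876
Solve by Cramer's rule:
  det = gamma(0)^2 - gamma(1)^2 = (3.7107)^2 - (1.4916)^2 = 13.76929449 - 2.22487056 = 11.54442393
  phi_hat_1 = [gamma(1) gamma(0) - gamma(1) gamma(2)] / det = [(1.4916)(3.7107) - (1.4916)(1.1876)] / 11.54442393 = 3.76345596 / 11.54442393 = 0.326
  phi_hat_2 = [gamma(0) gamma(2) - gamma(1)^2] / det = [(3.7107)(1.1876) - (1.4916)^2] / 11.54442393 = 2.18195676 / 11.54442393 = 0.189
So phi_hat = [0.3260, 0.1890].
Therefore phi_hat_1 = 0.3260.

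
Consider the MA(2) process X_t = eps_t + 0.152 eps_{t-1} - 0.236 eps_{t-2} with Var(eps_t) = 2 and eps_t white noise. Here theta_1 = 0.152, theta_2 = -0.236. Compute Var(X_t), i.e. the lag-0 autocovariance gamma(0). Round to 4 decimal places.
\gamma(0) = 2.1576

For an MA(q) process X_t = eps_t + sum_i theta_i eps_{t-i} with
Var(eps_t) = sigma^2, the variance is
  gamma(0) = sigma^2 * (1 + sum_i theta_i^2).
  sum_i theta_i^2 = (0.152)^2 + (-0.236)^2 = 0.023104 + 0.055696 = 0.0788.
  gamma(0) = 2 * (1 + 0.0788) = 2 * 1.0788 = 2.1576.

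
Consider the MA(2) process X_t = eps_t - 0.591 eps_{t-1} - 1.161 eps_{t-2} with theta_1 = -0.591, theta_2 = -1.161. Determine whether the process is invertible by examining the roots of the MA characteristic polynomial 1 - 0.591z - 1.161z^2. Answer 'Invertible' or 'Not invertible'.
\text{Not invertible}

The MA(q) characteristic polynomial is P(z) = 1 - 0.591z - 1.161z^2.
Invertibility requires all roots to lie outside the unit circle, i.e. |z| > 1 for every root.
Set 1 + (-0.591) z + (-1.161) z^2 = 0, i.e. a z^2 + b z + c = 0 with a = -1.161, b = -0.591, c = 1.
Discriminant D = b^2 - 4ac = (-0.591)^2 - 4*(-1.161)*1 = 0.349281 - (-4.644) = 4.993281.
D >= 0, so the roots are real: z = (-b +/- sqrt(D)) / (2a) = (0.591 +/- 2.234565) / (-2.322).
  z_1 = (0.591 + 2.234565) / (-2.322) = -1.2169,   |z_1| = 1.2169.
  z_2 = (0.591 - 2.234565) / (-2.322) = 0.7078,   |z_2| = 0.7078.
Moduli of all roots: 1.2169, 0.7078.
All moduli strictly greater than 1? No.
Verdict: Not invertible.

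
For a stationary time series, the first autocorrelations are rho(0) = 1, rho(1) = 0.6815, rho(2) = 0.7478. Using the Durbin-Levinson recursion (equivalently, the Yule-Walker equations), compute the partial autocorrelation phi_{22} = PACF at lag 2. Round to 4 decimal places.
\phi_{22} = 0.5291

The PACF at lag k is phi_{kk}, the last component of the solution
to the Yule-Walker system G_k phi = r_k where
  (G_k)_{ij} = rho(|i - j|), (r_k)_i = rho(i), i,j = 1..k.
Equivalently, Durbin-Levinson gives phi_{kk} iteratively:
  phi_{11} = rho(1)
  phi_{kk} = [rho(k) - sum_{j=1..k-1} phi_{k-1,j} rho(k-j)]
            / [1 - sum_{j=1..k-1} phi_{k-1,j} rho(j)],
  phi_{k,j} = phi_{k-1,j} - phi_{kk} phi_{k-1,k-j},  j = 1..k-1.
Step k = 1:
  phi_11 = rho(1) = 0.6815.
Step k = 2:
  phi_22 = [rho(2) - phi_11 rho(1)] / [1 - phi_11 rho(1)] = [0.7478 - (0.6815)(0.6815)] / [1 - (0.6815)(0.6815)]
         = 0.28335775 / 0.53555775 = 0.5291.
Therefore phi_{22} = 0.5291.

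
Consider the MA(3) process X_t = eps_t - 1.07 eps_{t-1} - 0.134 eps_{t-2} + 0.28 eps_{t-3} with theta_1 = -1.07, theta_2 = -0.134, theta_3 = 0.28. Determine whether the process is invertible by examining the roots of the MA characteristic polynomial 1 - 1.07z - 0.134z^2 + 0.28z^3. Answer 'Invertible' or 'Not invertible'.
\text{Invertible}

The MA(q) characteristic polynomial is P(z) = 1 - 1.07z - 0.134z^2 + 0.28z^3.
Invertibility requires all roots to lie outside the unit circle, i.e. |z| > 1 for every root.
Degree 3: look for a simple real root z0 first, then factor out (1 - z/z0) and solve the remaining quadratic.
Testing z0 = 1.25: P(1.25) = 1 + (-1.07)(1.25) + (-0.134)(1.25)^2 + (0.28)(1.25)^3
  = 1 + (-1.3375) + (-0.209375) + (0.546875) = 0.  So z_0 = 1.25 is a root, |z_0| = 1.25.
Divide out the factor (1 - 0.8 z) = (1 - z/z0) (since 1/z0 = 0.8):
  P(z) = (1 - 0.8 z)(1 + (-0.27) z + (-0.35) z^2)
  [check: z-coef -0.27 - (0.8) = -1.07; z^2-coef -0.35 - (0.8)(-0.27) = -0.134; z^3-coef -(0.8)(-0.35) = 0.28.]
Remaining roots from the quadratic factor 1 + (-0.27) z + (-0.35) z^2:
  Set 1 + (-0.27) z + (-0.35) z^2 = 0, i.e. a z^2 + b z + c = 0 with a = -0.35, b = -0.27, c = 1.
  Discriminant D = b^2 - 4ac = (-0.27)^2 - 4*(-0.35)*1 = 0.0729 - (-1.4) = 1.4729.
  D >= 0, so the roots are real: z = (-b +/- sqrt(D)) / (2a) = (0.27 +/- 1.213631) / (-0.7).
    z_1 = (0.27 + 1.213631) / (-0.7) = -2.1195,   |z_1| = 2.1195.
    z_2 = (0.27 - 1.213631) / (-0.7) = 1.348,   |z_2| = 1.348.
Moduli of all roots: 1.2500, 2.1195, 1.3480.
All moduli strictly greater than 1? Yes.
Verdict: Invertible.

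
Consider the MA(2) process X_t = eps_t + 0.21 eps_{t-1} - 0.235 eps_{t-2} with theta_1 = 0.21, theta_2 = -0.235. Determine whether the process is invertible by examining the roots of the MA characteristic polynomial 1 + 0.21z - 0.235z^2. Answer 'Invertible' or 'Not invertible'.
\text{Invertible}

The MA(q) characteristic polynomial is P(z) = 1 + 0.21z - 0.235z^2.
Invertibility requires all roots to lie outside the unit circle, i.e. |z| > 1 for every root.
Set 1 + (0.21) z + (-0.235) z^2 = 0, i.e. a z^2 + b z + c = 0 with a = -0.235, b = 0.21, c = 1.
Discriminant D = b^2 - 4ac = (0.21)^2 - 4*(-0.235)*1 = 0.0441 - (-0.94) = 0.9841.
D >= 0, so the roots are real: z = (-b +/- sqrt(D)) / (2a) = (-0.21 +/- 0.992018) / (-0.47).
  z_1 = (-0.21 + 0.992018) / (-0.47) = -1.6639,   |z_1| = 1.6639.
  z_2 = (-0.21 - 0.992018) / (-0.47) = 2.5575,   |z_2| = 2.5575.
Moduli of all roots: 1.6639, 2.5575.
All moduli strictly greater than 1? Yes.
Verdict: Invertible.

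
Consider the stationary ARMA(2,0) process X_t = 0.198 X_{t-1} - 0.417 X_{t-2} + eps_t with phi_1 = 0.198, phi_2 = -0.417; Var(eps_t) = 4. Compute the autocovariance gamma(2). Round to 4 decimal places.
\gamma(2) = -1.9227

Multiply the model equation by X_{t-k} and take expectations. With theta_0 = psi_0 = 1 and psi_j the MA(infinity) weights, this gives
  gamma(k) - sum_i phi_i gamma(k-i) = c_k,
  c_k = sigma^2 * sum_{j=k..q} theta_j psi_{j-k}   (c_k = 0 for k > q),
using gamma(-m) = gamma(m).
Pure AR (q = 0): c_0 = sigma^2 = 4, c_k = 0 for k >= 1.
Equations for k = 0, 1, 2 (AR order 2, c_2 = 0):
  (E0) gamma(0) = phi_1 gamma(1) + phi_2 gamma(2) + c_0
  (E1) gamma(1) = phi_1 gamma(0) + phi_2 gamma(1) + c_1
  (E2) gamma(2) = phi_1 gamma(1) + phi_2 gamma(0)
From (E1): gamma(1) = A gamma(0) + B with
  A = phi_1 / (1 - phi_2) = 0.198 / 1.417 = 0.139732,   B = c_1 / (1 - phi_2) = 0 / 1.417 = 0.
Insert (E2) into (E0): gamma(0) (1 - phi_2^2) = phi_1 (1 + phi_2) gamma(1) + c_0.
  phi_1 (1 + phi_2) = (0.198)(0.583) = 0.115434,   1 - phi_2^2 = 0.826111.
Replace gamma(1) by A gamma(0) + B and collect gamma(0):
  gamma(0) [0.826111 - (0.115434)(0.139732)] = c_0 = 4
  gamma(0) * 0.809981 = 4
  gamma(0) = 4 / 0.809981 = 4.938386.
  gamma(1) = A gamma(0) = (0.139732)(4.938386) = 0.69005.
  gamma(2) = phi_1 gamma(1) + phi_2 gamma(0) = (0.198)(0.69005) + (-0.417)(4.938386) = -1.922677.
Therefore gamma(2) = -1.9227 (to 4 decimal places).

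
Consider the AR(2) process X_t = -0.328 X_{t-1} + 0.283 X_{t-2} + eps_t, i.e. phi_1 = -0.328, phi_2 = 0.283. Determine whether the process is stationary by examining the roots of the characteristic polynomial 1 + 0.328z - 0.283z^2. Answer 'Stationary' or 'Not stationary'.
\text{Stationary}

The AR(p) characteristic polynomial is P(z) = 1 + 0.328z - 0.283z^2.
Stationarity requires all roots to lie outside the unit circle, i.e. |z| > 1 for every root.
Set 1 + (0.328) z + (-0.283) z^2 = 0, i.e. a z^2 + b z + c = 0 with a = -0.283, b = 0.328, c = 1.
Discriminant D = b^2 - 4ac = (0.328)^2 - 4*(-0.283)*1 = 0.107584 - (-1.132) = 1.239584.
D >= 0, so the roots are real: z = (-b +/- sqrt(D)) / (2a) = (-0.328 +/- 1.113366) / (-0.566).
  z_1 = (-0.328 + 1.113366) / (-0.566) = -1.3876,   |z_1| = 1.3876.
  z_2 = (-0.328 - 1.113366) / (-0.566) = 2.5466,   |z_2| = 2.5466.
Moduli of all roots: 1.3876, 2.5466.
All moduli strictly greater than 1? Yes.
Verdict: Stationary.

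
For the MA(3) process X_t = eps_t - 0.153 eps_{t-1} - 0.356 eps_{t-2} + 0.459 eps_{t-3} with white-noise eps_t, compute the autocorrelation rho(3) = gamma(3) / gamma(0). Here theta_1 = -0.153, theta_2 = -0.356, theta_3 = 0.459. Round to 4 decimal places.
\rho(3) = 0.3373

For an MA(q) process with theta_0 = 1, the autocovariance is
  gamma(k) = sigma^2 * sum_{i=0..q-k} theta_i * theta_{i+k},
and rho(k) = gamma(k) / gamma(0). Sigma^2 cancels.
  numerator   = (1)*(0.459) = 0.459.
  denominator = (1)^2 + (-0.153)^2 + (-0.356)^2 + (0.459)^2 = 1.360826.
  rho(3) = 0.459 / 1.360826 = 0.3373.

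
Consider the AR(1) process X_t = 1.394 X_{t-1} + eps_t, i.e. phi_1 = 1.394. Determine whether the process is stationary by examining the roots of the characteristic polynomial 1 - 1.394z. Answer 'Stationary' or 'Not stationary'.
\text{Not stationary}

The AR(p) characteristic polynomial is P(z) = 1 - 1.394z.
Stationarity requires all roots to lie outside the unit circle, i.e. |z| > 1 for every root.
This is linear in z: 1 + (-1.394) z = 0  =>  z = -1/(-1.394) = 0.71736,  |z| = 0.71736.
Moduli of all roots: 0.7174.
All moduli strictly greater than 1? No.
Verdict: Not stationary.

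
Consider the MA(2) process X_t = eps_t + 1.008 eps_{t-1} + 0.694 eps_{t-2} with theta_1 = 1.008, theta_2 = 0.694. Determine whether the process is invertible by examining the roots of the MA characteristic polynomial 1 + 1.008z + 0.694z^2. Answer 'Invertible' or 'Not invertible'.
\text{Invertible}

The MA(q) characteristic polynomial is P(z) = 1 + 1.008z + 0.694z^2.
Invertibility requires all roots to lie outside the unit circle, i.e. |z| > 1 for every root.
Set 1 + (1.008) z + (0.694) z^2 = 0, i.e. a z^2 + b z + c = 0 with a = 0.694, b = 1.008, c = 1.
Discriminant D = b^2 - 4ac = (1.008)^2 - 4*(0.694)*1 = 1.016064 - (2.776) = -1.759936.
D < 0, so the roots are the complex-conjugate pair z = (-b +/- i sqrt(-D)) / (2a) = -0.7262 +/- 0.9558i.
For a conjugate pair |z|^2 = z * conj(z) = (product of roots) = c/a = 1/(0.694) = 1.440922, so |z| = sqrt(1.440922) = 1.2004 for both roots.
Moduli of all roots: 1.2004, 1.2004.
All moduli strictly greater than 1? Yes.
Verdict: Invertible.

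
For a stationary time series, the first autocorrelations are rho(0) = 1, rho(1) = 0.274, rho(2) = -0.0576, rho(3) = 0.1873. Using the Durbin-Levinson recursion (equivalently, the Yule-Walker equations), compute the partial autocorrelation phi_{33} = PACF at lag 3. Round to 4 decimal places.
\phi_{33} = 0.2701

The PACF at lag k is phi_{kk}, the last component of the solution
to the Yule-Walker system G_k phi = r_k where
  (G_k)_{ij} = rho(|i - j|), (r_k)_i = rho(i), i,j = 1..k.
Equivalently, Durbin-Levinson gives phi_{kk} iteratively:
  phi_{11} = rho(1)
  phi_{kk} = [rho(k) - sum_{j=1..k-1} phi_{k-1,j} rho(k-j)]
            / [1 - sum_{j=1..k-1} phi_{k-1,j} rho(j)],
  phi_{k,j} = phi_{k-1,j} - phi_{kk} phi_{k-1,k-j},  j = 1..k-1.
Step k = 1:
  phi_11 = rho(1) = 0.274.
Step k = 2:
  phi_22 = [rho(2) - phi_11 rho(1)] / [1 - phi_11 rho(1)] = [-0.0576 - (0.274)(0.274)] / [1 - (0.274)(0.274)]
         = -0.132676 / 0.924924 = -0.143445.
  Update: phi_21 = phi_11 - phi_22 phi_11 = 0.274 - (-0.143445)(0.274) = 0.313304.
Step k = 3:
  phi_33 = [rho(3) - phi_21 rho(2) - phi_22 rho(1)] / [1 - phi_21 rho(1) - phi_22 rho(2)]
    numerator   = 0.1873 - (0.313304)(-0.0576) - (-0.143445)(0.274) = 0.24465032
    denominator = 1 - (0.313304)(0.274) - (-0.143445)(-0.0576) = 0.90589225
  phi_33 = 0.24465032 / 0.90589225 = 0.2701.
Therefore phi_{33} = 0.2701.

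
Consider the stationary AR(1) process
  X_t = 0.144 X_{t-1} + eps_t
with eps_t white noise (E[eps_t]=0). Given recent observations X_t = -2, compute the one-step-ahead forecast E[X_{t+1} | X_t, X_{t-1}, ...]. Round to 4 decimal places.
E[X_{t+1} \mid \mathcal F_t] = -0.2880

For an AR(p) model X_t = c + sum_i phi_i X_{t-i} + eps_t, the
one-step-ahead conditional mean is
  E[X_{t+1} | X_t, ...] = c + sum_i phi_i X_{t+1-i}.
Substitute known values:
  E[X_{t+1} | ...] = (0.144) * (-2)
                   = -0.2880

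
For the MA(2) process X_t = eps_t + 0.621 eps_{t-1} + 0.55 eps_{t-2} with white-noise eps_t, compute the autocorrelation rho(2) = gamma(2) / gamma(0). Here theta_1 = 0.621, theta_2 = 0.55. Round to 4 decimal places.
\rho(2) = 0.3258

For an MA(q) process with theta_0 = 1, the autocovariance is
  gamma(k) = sigma^2 * sum_{i=0..q-k} theta_i * theta_{i+k},
and rho(k) = gamma(k) / gamma(0). Sigma^2 cancels.
  numerator   = (1)*(0.55) = 0.55.
  denominator = (1)^2 + (0.621)^2 + (0.55)^2 = 1.688141.
  rho(2) = 0.55 / 1.688141 = 0.3258.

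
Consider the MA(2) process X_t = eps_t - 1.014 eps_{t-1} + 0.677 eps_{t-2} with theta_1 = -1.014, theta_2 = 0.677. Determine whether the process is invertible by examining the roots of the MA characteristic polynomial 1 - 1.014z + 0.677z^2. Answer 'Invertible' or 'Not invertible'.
\text{Invertible}

The MA(q) characteristic polynomial is P(z) = 1 - 1.014z + 0.677z^2.
Invertibility requires all roots to lie outside the unit circle, i.e. |z| > 1 for every root.
Set 1 + (-1.014) z + (0.677) z^2 = 0, i.e. a z^2 + b z + c = 0 with a = 0.677, b = -1.014, c = 1.
Discriminant D = b^2 - 4ac = (-1.014)^2 - 4*(0.677)*1 = 1.028196 - (2.708) = -1.679804.
D < 0, so the roots are the complex-conjugate pair z = (-b +/- i sqrt(-D)) / (2a) = 0.7489 +/- 0.9572i.
For a conjugate pair |z|^2 = z * conj(z) = (product of roots) = c/a = 1/(0.677) = 1.477105, so |z| = sqrt(1.477105) = 1.2154 for both roots.
Moduli of all roots: 1.2154, 1.2154.
All moduli strictly greater than 1? Yes.
Verdict: Invertible.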